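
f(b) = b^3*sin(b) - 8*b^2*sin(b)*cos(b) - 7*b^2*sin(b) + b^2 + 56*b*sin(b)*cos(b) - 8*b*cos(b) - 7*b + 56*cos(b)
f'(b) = b^3*cos(b) + 8*b^2*sin(b)^2 + 3*b^2*sin(b) - 8*b^2*cos(b)^2 - 7*b^2*cos(b) - 56*b*sin(b)^2 - 16*b*sin(b)*cos(b) - 6*b*sin(b) + 56*b*cos(b)^2 + 2*b + 56*sin(b)*cos(b) - 56*sin(b) - 8*cos(b) - 7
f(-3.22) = -36.34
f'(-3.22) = -168.69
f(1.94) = -68.62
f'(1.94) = -112.39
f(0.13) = 54.51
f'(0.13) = -8.31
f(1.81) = -53.05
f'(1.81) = -125.80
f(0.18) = 54.14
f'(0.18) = -6.38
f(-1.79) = 1.22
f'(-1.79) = 164.01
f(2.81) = -83.23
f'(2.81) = 92.29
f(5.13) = 13.01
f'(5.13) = -54.62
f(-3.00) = -70.03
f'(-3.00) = -130.34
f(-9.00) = 128.91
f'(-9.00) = 378.21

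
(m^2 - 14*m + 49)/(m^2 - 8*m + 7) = (m - 7)/(m - 1)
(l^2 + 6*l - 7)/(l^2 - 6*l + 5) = (l + 7)/(l - 5)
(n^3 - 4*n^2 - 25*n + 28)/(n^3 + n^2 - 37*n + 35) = (n^2 - 3*n - 28)/(n^2 + 2*n - 35)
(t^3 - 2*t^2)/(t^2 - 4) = t^2/(t + 2)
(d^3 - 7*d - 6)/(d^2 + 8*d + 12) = (d^2 - 2*d - 3)/(d + 6)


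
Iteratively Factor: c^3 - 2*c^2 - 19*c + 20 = (c - 5)*(c^2 + 3*c - 4) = (c - 5)*(c - 1)*(c + 4)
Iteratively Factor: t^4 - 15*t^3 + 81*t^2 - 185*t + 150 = (t - 2)*(t^3 - 13*t^2 + 55*t - 75) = (t - 3)*(t - 2)*(t^2 - 10*t + 25) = (t - 5)*(t - 3)*(t - 2)*(t - 5)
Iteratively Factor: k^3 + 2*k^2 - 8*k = (k)*(k^2 + 2*k - 8) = k*(k - 2)*(k + 4)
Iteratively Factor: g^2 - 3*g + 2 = (g - 2)*(g - 1)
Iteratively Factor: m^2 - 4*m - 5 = (m - 5)*(m + 1)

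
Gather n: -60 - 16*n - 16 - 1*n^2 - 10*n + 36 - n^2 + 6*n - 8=-2*n^2 - 20*n - 48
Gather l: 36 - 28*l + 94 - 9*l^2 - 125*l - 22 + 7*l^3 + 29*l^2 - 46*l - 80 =7*l^3 + 20*l^2 - 199*l + 28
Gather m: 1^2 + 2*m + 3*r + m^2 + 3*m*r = m^2 + m*(3*r + 2) + 3*r + 1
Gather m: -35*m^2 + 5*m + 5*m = -35*m^2 + 10*m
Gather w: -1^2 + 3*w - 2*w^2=-2*w^2 + 3*w - 1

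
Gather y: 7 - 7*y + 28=35 - 7*y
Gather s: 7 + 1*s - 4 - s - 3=0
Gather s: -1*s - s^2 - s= -s^2 - 2*s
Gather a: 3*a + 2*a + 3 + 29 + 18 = 5*a + 50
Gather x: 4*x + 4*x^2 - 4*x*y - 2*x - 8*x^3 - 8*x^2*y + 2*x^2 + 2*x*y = -8*x^3 + x^2*(6 - 8*y) + x*(2 - 2*y)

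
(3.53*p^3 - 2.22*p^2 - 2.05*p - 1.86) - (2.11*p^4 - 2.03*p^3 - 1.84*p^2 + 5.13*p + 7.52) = -2.11*p^4 + 5.56*p^3 - 0.38*p^2 - 7.18*p - 9.38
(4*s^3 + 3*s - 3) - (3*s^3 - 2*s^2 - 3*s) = s^3 + 2*s^2 + 6*s - 3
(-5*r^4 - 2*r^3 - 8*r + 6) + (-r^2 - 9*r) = -5*r^4 - 2*r^3 - r^2 - 17*r + 6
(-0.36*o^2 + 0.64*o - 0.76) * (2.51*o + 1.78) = -0.9036*o^3 + 0.9656*o^2 - 0.7684*o - 1.3528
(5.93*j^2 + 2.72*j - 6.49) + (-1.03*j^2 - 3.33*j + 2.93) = 4.9*j^2 - 0.61*j - 3.56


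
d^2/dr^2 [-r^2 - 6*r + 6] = -2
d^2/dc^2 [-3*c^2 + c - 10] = -6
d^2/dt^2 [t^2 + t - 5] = 2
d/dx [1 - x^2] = -2*x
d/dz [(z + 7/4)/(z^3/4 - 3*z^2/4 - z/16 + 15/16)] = 4*(-32*z^3 - 36*z^2 + 168*z + 67)/(16*z^6 - 96*z^5 + 136*z^4 + 144*z^3 - 359*z^2 - 30*z + 225)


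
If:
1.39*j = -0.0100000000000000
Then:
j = -0.01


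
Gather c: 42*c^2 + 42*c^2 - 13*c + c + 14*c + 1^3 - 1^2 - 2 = 84*c^2 + 2*c - 2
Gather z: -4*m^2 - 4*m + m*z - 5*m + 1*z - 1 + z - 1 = -4*m^2 - 9*m + z*(m + 2) - 2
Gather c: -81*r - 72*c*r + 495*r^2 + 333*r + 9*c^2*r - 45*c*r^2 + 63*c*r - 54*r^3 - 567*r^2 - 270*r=9*c^2*r + c*(-45*r^2 - 9*r) - 54*r^3 - 72*r^2 - 18*r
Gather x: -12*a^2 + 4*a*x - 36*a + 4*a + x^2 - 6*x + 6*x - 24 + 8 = -12*a^2 + 4*a*x - 32*a + x^2 - 16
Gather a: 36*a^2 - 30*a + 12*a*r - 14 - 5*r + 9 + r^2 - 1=36*a^2 + a*(12*r - 30) + r^2 - 5*r - 6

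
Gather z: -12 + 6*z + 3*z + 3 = 9*z - 9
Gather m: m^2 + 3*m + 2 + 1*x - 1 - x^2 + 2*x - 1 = m^2 + 3*m - x^2 + 3*x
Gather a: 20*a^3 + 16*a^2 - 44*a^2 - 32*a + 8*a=20*a^3 - 28*a^2 - 24*a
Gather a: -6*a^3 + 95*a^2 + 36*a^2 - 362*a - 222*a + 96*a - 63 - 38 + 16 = -6*a^3 + 131*a^2 - 488*a - 85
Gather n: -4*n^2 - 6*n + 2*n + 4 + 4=-4*n^2 - 4*n + 8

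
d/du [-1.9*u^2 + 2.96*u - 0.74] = 2.96 - 3.8*u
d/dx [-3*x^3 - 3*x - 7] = -9*x^2 - 3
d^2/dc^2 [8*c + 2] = 0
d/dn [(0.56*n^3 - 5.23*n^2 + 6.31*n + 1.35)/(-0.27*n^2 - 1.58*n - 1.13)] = (-0.1512*n^4 - 1.7696*n^3 + 8.0687*n^2 + 12.5488*n - 4.9973)/(0.0729*n^4 + 0.8532*n^3 + 3.1066*n^2 + 3.5708*n + 1.2769)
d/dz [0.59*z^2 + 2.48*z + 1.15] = 1.18*z + 2.48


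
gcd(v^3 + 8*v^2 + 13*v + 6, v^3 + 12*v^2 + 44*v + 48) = v + 6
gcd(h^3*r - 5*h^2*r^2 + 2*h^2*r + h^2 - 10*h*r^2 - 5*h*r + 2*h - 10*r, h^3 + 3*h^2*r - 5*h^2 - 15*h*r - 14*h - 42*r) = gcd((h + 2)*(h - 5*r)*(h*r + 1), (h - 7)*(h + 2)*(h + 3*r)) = h + 2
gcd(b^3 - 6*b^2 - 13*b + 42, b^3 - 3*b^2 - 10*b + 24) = b^2 + b - 6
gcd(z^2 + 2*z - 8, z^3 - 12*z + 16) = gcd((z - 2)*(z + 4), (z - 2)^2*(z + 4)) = z^2 + 2*z - 8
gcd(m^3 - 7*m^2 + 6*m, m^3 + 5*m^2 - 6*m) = m^2 - m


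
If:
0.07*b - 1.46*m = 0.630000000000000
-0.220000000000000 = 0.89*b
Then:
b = -0.25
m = -0.44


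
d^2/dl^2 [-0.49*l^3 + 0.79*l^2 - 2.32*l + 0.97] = 1.58 - 2.94*l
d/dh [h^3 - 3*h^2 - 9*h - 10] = 3*h^2 - 6*h - 9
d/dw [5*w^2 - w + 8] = 10*w - 1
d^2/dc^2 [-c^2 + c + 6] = -2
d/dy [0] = 0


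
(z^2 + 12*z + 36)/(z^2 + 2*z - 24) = (z + 6)/(z - 4)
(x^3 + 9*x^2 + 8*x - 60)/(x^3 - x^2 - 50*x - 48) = (x^2 + 3*x - 10)/(x^2 - 7*x - 8)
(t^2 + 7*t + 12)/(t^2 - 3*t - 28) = (t + 3)/(t - 7)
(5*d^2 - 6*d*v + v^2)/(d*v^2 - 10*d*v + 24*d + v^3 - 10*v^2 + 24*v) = (5*d^2 - 6*d*v + v^2)/(d*v^2 - 10*d*v + 24*d + v^3 - 10*v^2 + 24*v)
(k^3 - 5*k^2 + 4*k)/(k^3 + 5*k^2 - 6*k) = (k - 4)/(k + 6)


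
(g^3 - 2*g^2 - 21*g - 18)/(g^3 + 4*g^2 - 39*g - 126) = (g + 1)/(g + 7)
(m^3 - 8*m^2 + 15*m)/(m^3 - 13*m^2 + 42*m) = (m^2 - 8*m + 15)/(m^2 - 13*m + 42)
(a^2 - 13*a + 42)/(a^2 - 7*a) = (a - 6)/a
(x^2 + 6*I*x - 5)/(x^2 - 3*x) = (x^2 + 6*I*x - 5)/(x*(x - 3))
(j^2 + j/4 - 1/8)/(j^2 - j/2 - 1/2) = (j - 1/4)/(j - 1)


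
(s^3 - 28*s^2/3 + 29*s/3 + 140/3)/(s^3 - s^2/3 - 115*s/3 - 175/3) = (s - 4)/(s + 5)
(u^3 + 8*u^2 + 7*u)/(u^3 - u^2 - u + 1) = u*(u + 7)/(u^2 - 2*u + 1)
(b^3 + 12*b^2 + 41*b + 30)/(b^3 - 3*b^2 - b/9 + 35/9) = 9*(b^2 + 11*b + 30)/(9*b^2 - 36*b + 35)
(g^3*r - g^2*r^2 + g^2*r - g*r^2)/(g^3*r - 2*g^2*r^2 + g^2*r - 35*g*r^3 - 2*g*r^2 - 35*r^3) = g*(-g + r)/(-g^2 + 2*g*r + 35*r^2)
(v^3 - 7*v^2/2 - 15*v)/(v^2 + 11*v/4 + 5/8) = 4*v*(v - 6)/(4*v + 1)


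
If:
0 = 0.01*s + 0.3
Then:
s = -30.00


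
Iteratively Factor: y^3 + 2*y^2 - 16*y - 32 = (y - 4)*(y^2 + 6*y + 8) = (y - 4)*(y + 2)*(y + 4)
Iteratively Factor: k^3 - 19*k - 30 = (k + 2)*(k^2 - 2*k - 15) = (k + 2)*(k + 3)*(k - 5)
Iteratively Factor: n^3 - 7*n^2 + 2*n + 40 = (n - 5)*(n^2 - 2*n - 8) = (n - 5)*(n - 4)*(n + 2)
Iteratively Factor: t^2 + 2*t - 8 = (t + 4)*(t - 2)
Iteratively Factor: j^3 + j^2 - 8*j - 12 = (j - 3)*(j^2 + 4*j + 4) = (j - 3)*(j + 2)*(j + 2)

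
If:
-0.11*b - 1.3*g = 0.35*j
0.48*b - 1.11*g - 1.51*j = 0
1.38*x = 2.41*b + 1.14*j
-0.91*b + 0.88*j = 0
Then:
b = 0.00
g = 0.00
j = 0.00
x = 0.00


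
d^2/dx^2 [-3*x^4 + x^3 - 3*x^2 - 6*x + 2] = -36*x^2 + 6*x - 6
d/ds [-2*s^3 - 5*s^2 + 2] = 2*s*(-3*s - 5)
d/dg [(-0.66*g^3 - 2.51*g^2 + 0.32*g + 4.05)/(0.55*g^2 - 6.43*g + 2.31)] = (-0.363*g^4 + 8.4876*g^3 + 11.3895*g^2 - 16.0512*g + 26.7807)/(0.3025*g^4 - 7.073*g^3 + 43.8859*g^2 - 29.7066*g + 5.3361)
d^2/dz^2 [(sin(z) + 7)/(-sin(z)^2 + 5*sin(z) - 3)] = (sin(z)^5 + 33*sin(z)^4 - 125*sin(z)^3 + 64*sin(z)^2 + 342*sin(z) - 338)/(sin(z)^2 - 5*sin(z) + 3)^3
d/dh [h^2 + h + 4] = 2*h + 1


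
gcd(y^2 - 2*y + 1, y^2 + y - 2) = y - 1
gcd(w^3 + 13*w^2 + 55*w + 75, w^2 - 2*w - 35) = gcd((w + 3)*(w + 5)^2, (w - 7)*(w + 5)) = w + 5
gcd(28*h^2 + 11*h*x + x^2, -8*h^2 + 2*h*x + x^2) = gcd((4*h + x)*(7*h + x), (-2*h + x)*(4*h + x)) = 4*h + x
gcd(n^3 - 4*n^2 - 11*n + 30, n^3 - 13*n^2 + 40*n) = n - 5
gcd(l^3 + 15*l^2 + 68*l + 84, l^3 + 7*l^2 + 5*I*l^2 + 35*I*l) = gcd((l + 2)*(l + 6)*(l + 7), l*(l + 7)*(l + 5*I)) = l + 7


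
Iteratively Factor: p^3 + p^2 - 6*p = (p)*(p^2 + p - 6) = p*(p + 3)*(p - 2)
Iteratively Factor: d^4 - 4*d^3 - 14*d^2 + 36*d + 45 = (d - 5)*(d^3 + d^2 - 9*d - 9) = (d - 5)*(d + 3)*(d^2 - 2*d - 3) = (d - 5)*(d - 3)*(d + 3)*(d + 1)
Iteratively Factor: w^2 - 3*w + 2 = (w - 2)*(w - 1)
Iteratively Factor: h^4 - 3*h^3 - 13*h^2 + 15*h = (h)*(h^3 - 3*h^2 - 13*h + 15) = h*(h - 5)*(h^2 + 2*h - 3) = h*(h - 5)*(h - 1)*(h + 3)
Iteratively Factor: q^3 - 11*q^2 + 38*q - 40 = (q - 5)*(q^2 - 6*q + 8) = (q - 5)*(q - 4)*(q - 2)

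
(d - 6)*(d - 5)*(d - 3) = d^3 - 14*d^2 + 63*d - 90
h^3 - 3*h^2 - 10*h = h*(h - 5)*(h + 2)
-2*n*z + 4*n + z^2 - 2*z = (-2*n + z)*(z - 2)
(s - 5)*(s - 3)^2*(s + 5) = s^4 - 6*s^3 - 16*s^2 + 150*s - 225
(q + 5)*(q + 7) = q^2 + 12*q + 35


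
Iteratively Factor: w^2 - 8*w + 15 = (w - 3)*(w - 5)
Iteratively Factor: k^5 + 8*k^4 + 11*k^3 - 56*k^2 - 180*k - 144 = (k + 3)*(k^4 + 5*k^3 - 4*k^2 - 44*k - 48) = (k + 2)*(k + 3)*(k^3 + 3*k^2 - 10*k - 24) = (k - 3)*(k + 2)*(k + 3)*(k^2 + 6*k + 8) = (k - 3)*(k + 2)*(k + 3)*(k + 4)*(k + 2)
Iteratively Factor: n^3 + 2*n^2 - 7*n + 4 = (n - 1)*(n^2 + 3*n - 4) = (n - 1)^2*(n + 4)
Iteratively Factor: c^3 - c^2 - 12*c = (c)*(c^2 - c - 12) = c*(c + 3)*(c - 4)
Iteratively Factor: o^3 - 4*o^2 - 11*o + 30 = (o - 2)*(o^2 - 2*o - 15) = (o - 5)*(o - 2)*(o + 3)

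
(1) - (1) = 0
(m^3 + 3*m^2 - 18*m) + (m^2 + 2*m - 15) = m^3 + 4*m^2 - 16*m - 15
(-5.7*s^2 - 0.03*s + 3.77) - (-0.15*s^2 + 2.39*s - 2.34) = -5.55*s^2 - 2.42*s + 6.11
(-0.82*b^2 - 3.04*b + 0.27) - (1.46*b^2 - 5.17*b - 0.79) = -2.28*b^2 + 2.13*b + 1.06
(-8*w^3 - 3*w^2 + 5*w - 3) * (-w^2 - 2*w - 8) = 8*w^5 + 19*w^4 + 65*w^3 + 17*w^2 - 34*w + 24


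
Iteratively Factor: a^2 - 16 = (a - 4)*(a + 4)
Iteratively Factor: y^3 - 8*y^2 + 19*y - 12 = (y - 3)*(y^2 - 5*y + 4) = (y - 3)*(y - 1)*(y - 4)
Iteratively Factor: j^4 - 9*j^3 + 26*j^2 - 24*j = (j)*(j^3 - 9*j^2 + 26*j - 24) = j*(j - 2)*(j^2 - 7*j + 12) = j*(j - 4)*(j - 2)*(j - 3)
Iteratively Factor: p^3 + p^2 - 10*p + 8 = (p - 2)*(p^2 + 3*p - 4) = (p - 2)*(p + 4)*(p - 1)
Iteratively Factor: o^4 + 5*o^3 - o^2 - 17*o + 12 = (o - 1)*(o^3 + 6*o^2 + 5*o - 12) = (o - 1)*(o + 3)*(o^2 + 3*o - 4) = (o - 1)^2*(o + 3)*(o + 4)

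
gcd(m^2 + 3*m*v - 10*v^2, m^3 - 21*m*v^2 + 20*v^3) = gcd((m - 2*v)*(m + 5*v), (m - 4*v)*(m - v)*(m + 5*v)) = m + 5*v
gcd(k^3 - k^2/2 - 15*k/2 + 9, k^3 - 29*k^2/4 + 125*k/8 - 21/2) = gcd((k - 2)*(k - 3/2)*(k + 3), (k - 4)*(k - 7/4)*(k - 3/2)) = k - 3/2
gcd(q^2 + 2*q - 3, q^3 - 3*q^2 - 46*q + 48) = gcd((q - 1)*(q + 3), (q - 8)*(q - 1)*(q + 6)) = q - 1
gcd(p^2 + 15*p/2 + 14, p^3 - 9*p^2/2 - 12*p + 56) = p + 7/2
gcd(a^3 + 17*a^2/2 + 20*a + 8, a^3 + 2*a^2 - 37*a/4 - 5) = a^2 + 9*a/2 + 2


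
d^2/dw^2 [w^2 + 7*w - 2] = 2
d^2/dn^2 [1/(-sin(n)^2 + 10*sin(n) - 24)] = 2*(2*sin(n)^4 - 15*sin(n)^3 - sin(n)^2 + 150*sin(n) - 76)/(sin(n)^2 - 10*sin(n) + 24)^3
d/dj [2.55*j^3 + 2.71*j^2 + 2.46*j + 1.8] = 7.65*j^2 + 5.42*j + 2.46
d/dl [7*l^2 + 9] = 14*l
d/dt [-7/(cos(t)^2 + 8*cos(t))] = -14*(cos(t) + 4)*sin(t)/((cos(t) + 8)^2*cos(t)^2)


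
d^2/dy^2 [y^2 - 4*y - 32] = 2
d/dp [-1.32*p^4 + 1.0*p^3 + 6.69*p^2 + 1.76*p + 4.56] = -5.28*p^3 + 3.0*p^2 + 13.38*p + 1.76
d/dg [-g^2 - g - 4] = -2*g - 1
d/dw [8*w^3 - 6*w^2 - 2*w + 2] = 24*w^2 - 12*w - 2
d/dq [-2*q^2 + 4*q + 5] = 4 - 4*q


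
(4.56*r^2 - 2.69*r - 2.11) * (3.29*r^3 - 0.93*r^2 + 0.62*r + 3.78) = 15.0024*r^5 - 13.0909*r^4 - 1.613*r^3 + 17.5313*r^2 - 11.4764*r - 7.9758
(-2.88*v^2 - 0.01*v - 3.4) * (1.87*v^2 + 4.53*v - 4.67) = -5.3856*v^4 - 13.0651*v^3 + 7.0463*v^2 - 15.3553*v + 15.878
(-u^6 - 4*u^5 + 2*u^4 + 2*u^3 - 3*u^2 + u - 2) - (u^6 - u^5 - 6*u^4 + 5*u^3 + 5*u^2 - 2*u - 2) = -2*u^6 - 3*u^5 + 8*u^4 - 3*u^3 - 8*u^2 + 3*u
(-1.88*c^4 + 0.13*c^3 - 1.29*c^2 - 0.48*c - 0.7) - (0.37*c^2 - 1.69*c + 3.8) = -1.88*c^4 + 0.13*c^3 - 1.66*c^2 + 1.21*c - 4.5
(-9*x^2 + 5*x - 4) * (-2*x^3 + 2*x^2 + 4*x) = 18*x^5 - 28*x^4 - 18*x^3 + 12*x^2 - 16*x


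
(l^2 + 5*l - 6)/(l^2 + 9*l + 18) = (l - 1)/(l + 3)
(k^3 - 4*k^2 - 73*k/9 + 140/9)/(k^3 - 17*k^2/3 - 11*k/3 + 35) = (k - 4/3)/(k - 3)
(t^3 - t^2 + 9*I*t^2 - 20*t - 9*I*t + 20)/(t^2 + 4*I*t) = t - 1 + 5*I - 5*I/t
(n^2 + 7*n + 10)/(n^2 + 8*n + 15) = (n + 2)/(n + 3)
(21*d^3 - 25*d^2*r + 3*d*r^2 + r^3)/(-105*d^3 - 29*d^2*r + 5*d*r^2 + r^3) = (3*d^2 - 4*d*r + r^2)/(-15*d^2 - 2*d*r + r^2)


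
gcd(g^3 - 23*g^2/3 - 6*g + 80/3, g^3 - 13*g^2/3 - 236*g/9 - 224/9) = g - 8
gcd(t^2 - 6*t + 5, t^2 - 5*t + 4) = t - 1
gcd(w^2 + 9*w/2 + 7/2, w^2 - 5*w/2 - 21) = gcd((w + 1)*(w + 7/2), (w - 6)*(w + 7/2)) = w + 7/2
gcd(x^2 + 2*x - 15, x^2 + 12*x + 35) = x + 5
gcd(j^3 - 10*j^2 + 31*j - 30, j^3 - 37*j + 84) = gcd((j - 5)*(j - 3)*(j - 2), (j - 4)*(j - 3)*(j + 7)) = j - 3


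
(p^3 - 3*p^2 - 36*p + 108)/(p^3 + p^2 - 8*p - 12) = (p^2 - 36)/(p^2 + 4*p + 4)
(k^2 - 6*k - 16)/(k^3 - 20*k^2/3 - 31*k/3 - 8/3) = 3*(k + 2)/(3*k^2 + 4*k + 1)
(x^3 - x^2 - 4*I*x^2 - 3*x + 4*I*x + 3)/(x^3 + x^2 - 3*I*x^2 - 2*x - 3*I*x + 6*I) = (x - I)/(x + 2)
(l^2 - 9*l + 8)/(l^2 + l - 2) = (l - 8)/(l + 2)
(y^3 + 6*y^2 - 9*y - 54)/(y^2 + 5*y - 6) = (y^2 - 9)/(y - 1)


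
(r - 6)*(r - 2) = r^2 - 8*r + 12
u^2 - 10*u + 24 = (u - 6)*(u - 4)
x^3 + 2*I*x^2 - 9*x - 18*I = (x - 3)*(x + 3)*(x + 2*I)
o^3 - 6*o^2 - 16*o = o*(o - 8)*(o + 2)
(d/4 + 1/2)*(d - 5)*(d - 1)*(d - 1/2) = d^4/4 - 9*d^3/8 - 5*d^2/4 + 27*d/8 - 5/4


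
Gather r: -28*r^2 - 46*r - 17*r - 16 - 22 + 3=-28*r^2 - 63*r - 35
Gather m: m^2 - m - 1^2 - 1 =m^2 - m - 2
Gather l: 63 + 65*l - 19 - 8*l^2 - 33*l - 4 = -8*l^2 + 32*l + 40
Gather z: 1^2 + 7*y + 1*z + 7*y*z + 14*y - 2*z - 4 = 21*y + z*(7*y - 1) - 3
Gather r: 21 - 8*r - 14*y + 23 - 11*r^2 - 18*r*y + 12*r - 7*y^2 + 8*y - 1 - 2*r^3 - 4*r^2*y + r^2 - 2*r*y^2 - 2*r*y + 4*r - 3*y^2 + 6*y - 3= -2*r^3 + r^2*(-4*y - 10) + r*(-2*y^2 - 20*y + 8) - 10*y^2 + 40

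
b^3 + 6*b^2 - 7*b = b*(b - 1)*(b + 7)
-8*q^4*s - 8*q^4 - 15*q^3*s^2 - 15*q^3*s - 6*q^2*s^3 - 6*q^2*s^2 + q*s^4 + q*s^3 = (-8*q + s)*(q + s)^2*(q*s + q)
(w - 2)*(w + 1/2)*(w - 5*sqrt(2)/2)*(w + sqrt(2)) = w^4 - 3*sqrt(2)*w^3/2 - 3*w^3/2 - 6*w^2 + 9*sqrt(2)*w^2/4 + 3*sqrt(2)*w/2 + 15*w/2 + 5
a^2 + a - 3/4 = (a - 1/2)*(a + 3/2)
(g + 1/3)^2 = g^2 + 2*g/3 + 1/9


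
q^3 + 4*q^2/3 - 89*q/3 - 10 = (q - 5)*(q + 1/3)*(q + 6)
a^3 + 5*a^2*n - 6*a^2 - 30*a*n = a*(a - 6)*(a + 5*n)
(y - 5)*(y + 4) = y^2 - y - 20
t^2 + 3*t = t*(t + 3)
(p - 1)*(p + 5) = p^2 + 4*p - 5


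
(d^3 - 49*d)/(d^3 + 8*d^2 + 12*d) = (d^2 - 49)/(d^2 + 8*d + 12)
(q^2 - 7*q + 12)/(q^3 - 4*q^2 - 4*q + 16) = (q - 3)/(q^2 - 4)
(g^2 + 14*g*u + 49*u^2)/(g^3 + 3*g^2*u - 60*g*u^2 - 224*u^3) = (-g - 7*u)/(-g^2 + 4*g*u + 32*u^2)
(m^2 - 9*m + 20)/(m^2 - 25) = (m - 4)/(m + 5)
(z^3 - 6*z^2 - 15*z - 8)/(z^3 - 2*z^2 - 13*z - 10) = (z^2 - 7*z - 8)/(z^2 - 3*z - 10)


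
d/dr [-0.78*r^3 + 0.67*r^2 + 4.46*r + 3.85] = -2.34*r^2 + 1.34*r + 4.46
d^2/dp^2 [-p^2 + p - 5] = -2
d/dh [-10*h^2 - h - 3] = -20*h - 1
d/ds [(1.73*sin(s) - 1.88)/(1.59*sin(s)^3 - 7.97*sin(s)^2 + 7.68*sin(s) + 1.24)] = (-5.5014*sin(s)^3 + 22.7557*sin(s)^2 - 29.9672*sin(s) + 16.5836)*cos(s)/(2.5281*sin(s)^6 - 25.3446*sin(s)^5 + 87.9433*sin(s)^4 - 118.476*sin(s)^3 + 39.2168*sin(s)^2 + 19.0464*sin(s) + 1.5376)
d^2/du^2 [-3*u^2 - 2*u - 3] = -6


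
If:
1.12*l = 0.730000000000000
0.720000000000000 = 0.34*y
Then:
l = 0.65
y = 2.12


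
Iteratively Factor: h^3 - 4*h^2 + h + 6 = (h - 2)*(h^2 - 2*h - 3) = (h - 3)*(h - 2)*(h + 1)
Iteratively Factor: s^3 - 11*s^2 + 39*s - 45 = (s - 5)*(s^2 - 6*s + 9) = (s - 5)*(s - 3)*(s - 3)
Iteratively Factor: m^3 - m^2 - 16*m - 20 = (m + 2)*(m^2 - 3*m - 10) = (m - 5)*(m + 2)*(m + 2)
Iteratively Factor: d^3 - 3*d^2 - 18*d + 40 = (d - 5)*(d^2 + 2*d - 8) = (d - 5)*(d - 2)*(d + 4)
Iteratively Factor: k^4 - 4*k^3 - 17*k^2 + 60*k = (k - 3)*(k^3 - k^2 - 20*k) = k*(k - 3)*(k^2 - k - 20) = k*(k - 3)*(k + 4)*(k - 5)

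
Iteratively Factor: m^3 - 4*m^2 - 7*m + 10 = (m - 5)*(m^2 + m - 2) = (m - 5)*(m - 1)*(m + 2)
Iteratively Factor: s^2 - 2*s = (s - 2)*(s)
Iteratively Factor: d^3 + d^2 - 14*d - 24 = (d + 2)*(d^2 - d - 12) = (d + 2)*(d + 3)*(d - 4)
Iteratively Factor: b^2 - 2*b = (b - 2)*(b)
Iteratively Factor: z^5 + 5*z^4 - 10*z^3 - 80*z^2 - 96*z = (z + 2)*(z^4 + 3*z^3 - 16*z^2 - 48*z) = (z + 2)*(z + 4)*(z^3 - z^2 - 12*z) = (z + 2)*(z + 3)*(z + 4)*(z^2 - 4*z) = z*(z + 2)*(z + 3)*(z + 4)*(z - 4)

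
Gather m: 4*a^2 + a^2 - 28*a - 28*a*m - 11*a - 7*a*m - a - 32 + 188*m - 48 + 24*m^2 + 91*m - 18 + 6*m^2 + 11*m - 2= 5*a^2 - 40*a + 30*m^2 + m*(290 - 35*a) - 100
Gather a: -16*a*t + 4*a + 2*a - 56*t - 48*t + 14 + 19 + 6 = a*(6 - 16*t) - 104*t + 39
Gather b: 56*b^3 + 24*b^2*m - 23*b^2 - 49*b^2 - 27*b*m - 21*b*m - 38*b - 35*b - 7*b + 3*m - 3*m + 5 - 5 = 56*b^3 + b^2*(24*m - 72) + b*(-48*m - 80)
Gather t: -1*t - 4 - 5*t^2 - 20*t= -5*t^2 - 21*t - 4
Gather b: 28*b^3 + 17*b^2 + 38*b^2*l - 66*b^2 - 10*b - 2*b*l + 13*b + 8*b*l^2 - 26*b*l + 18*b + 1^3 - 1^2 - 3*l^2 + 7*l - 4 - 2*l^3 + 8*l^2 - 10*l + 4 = 28*b^3 + b^2*(38*l - 49) + b*(8*l^2 - 28*l + 21) - 2*l^3 + 5*l^2 - 3*l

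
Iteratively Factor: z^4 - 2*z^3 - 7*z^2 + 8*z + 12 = (z + 1)*(z^3 - 3*z^2 - 4*z + 12) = (z + 1)*(z + 2)*(z^2 - 5*z + 6) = (z - 2)*(z + 1)*(z + 2)*(z - 3)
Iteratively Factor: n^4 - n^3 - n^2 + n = (n)*(n^3 - n^2 - n + 1) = n*(n - 1)*(n^2 - 1) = n*(n - 1)*(n + 1)*(n - 1)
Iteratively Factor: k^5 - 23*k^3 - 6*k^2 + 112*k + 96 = (k - 3)*(k^4 + 3*k^3 - 14*k^2 - 48*k - 32) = (k - 4)*(k - 3)*(k^3 + 7*k^2 + 14*k + 8) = (k - 4)*(k - 3)*(k + 1)*(k^2 + 6*k + 8) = (k - 4)*(k - 3)*(k + 1)*(k + 2)*(k + 4)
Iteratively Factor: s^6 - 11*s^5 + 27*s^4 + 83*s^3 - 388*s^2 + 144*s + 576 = (s - 3)*(s^5 - 8*s^4 + 3*s^3 + 92*s^2 - 112*s - 192) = (s - 4)*(s - 3)*(s^4 - 4*s^3 - 13*s^2 + 40*s + 48) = (s - 4)*(s - 3)*(s + 1)*(s^3 - 5*s^2 - 8*s + 48) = (s - 4)^2*(s - 3)*(s + 1)*(s^2 - s - 12) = (s - 4)^2*(s - 3)*(s + 1)*(s + 3)*(s - 4)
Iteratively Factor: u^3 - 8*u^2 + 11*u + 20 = (u - 5)*(u^2 - 3*u - 4) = (u - 5)*(u + 1)*(u - 4)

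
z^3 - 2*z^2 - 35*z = z*(z - 7)*(z + 5)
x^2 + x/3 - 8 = (x - 8/3)*(x + 3)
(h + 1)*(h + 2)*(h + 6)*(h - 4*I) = h^4 + 9*h^3 - 4*I*h^3 + 20*h^2 - 36*I*h^2 + 12*h - 80*I*h - 48*I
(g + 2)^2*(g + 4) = g^3 + 8*g^2 + 20*g + 16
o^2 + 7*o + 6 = (o + 1)*(o + 6)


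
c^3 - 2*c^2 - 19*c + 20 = (c - 5)*(c - 1)*(c + 4)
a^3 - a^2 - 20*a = a*(a - 5)*(a + 4)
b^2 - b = b*(b - 1)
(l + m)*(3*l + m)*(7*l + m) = 21*l^3 + 31*l^2*m + 11*l*m^2 + m^3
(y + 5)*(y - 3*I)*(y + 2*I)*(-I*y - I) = -I*y^4 - y^3 - 6*I*y^3 - 6*y^2 - 11*I*y^2 - 5*y - 36*I*y - 30*I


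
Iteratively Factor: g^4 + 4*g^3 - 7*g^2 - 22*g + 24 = (g - 1)*(g^3 + 5*g^2 - 2*g - 24) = (g - 1)*(g + 4)*(g^2 + g - 6) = (g - 2)*(g - 1)*(g + 4)*(g + 3)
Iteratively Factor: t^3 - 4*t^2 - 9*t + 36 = (t + 3)*(t^2 - 7*t + 12) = (t - 4)*(t + 3)*(t - 3)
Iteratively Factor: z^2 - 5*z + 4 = (z - 4)*(z - 1)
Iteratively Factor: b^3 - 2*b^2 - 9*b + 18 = (b + 3)*(b^2 - 5*b + 6) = (b - 2)*(b + 3)*(b - 3)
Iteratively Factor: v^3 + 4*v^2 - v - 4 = (v - 1)*(v^2 + 5*v + 4) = (v - 1)*(v + 4)*(v + 1)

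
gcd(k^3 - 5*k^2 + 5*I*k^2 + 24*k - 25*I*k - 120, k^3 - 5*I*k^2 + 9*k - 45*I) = k - 3*I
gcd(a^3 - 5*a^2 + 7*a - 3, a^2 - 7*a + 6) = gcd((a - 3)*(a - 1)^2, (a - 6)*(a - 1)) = a - 1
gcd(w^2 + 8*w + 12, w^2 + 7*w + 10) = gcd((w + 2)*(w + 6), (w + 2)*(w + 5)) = w + 2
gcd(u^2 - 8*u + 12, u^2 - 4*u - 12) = u - 6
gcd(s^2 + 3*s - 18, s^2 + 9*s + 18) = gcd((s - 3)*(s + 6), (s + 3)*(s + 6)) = s + 6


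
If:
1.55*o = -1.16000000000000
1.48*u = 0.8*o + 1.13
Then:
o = -0.75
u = 0.36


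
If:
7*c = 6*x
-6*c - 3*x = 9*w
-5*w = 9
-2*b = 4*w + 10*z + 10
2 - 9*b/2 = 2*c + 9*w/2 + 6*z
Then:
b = 7951/3135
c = 162/95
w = -9/5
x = 189/95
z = -2468/3135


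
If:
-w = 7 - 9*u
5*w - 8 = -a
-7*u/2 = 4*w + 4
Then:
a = 1237/79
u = 48/79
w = -121/79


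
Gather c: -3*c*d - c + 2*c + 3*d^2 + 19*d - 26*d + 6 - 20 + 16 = c*(1 - 3*d) + 3*d^2 - 7*d + 2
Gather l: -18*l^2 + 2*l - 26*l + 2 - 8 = -18*l^2 - 24*l - 6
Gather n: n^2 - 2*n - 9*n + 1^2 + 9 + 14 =n^2 - 11*n + 24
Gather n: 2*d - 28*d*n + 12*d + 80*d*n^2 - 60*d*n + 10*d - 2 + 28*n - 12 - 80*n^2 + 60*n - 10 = 24*d + n^2*(80*d - 80) + n*(88 - 88*d) - 24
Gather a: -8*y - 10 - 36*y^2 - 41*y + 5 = -36*y^2 - 49*y - 5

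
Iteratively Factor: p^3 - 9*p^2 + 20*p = (p - 5)*(p^2 - 4*p) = (p - 5)*(p - 4)*(p)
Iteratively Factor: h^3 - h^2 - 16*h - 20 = (h + 2)*(h^2 - 3*h - 10) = (h - 5)*(h + 2)*(h + 2)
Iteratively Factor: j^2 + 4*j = (j)*(j + 4)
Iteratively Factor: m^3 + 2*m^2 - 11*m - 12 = (m + 4)*(m^2 - 2*m - 3) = (m + 1)*(m + 4)*(m - 3)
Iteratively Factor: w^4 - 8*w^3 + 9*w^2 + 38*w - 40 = (w - 4)*(w^3 - 4*w^2 - 7*w + 10) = (w - 5)*(w - 4)*(w^2 + w - 2) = (w - 5)*(w - 4)*(w - 1)*(w + 2)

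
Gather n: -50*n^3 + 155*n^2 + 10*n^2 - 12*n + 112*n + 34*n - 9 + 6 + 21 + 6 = -50*n^3 + 165*n^2 + 134*n + 24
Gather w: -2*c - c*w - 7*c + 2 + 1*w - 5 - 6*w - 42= -9*c + w*(-c - 5) - 45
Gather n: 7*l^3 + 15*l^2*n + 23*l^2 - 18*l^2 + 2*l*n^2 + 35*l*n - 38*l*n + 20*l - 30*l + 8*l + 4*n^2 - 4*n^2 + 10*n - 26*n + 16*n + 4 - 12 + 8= 7*l^3 + 5*l^2 + 2*l*n^2 - 2*l + n*(15*l^2 - 3*l)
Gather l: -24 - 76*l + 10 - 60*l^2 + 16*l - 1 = -60*l^2 - 60*l - 15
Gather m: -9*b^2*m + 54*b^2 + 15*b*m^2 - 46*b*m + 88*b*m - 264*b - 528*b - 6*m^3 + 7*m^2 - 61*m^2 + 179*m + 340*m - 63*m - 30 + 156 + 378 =54*b^2 - 792*b - 6*m^3 + m^2*(15*b - 54) + m*(-9*b^2 + 42*b + 456) + 504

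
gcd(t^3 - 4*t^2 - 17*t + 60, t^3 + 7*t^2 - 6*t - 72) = t^2 + t - 12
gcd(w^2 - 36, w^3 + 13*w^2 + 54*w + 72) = w + 6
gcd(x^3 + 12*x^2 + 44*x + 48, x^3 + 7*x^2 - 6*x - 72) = x^2 + 10*x + 24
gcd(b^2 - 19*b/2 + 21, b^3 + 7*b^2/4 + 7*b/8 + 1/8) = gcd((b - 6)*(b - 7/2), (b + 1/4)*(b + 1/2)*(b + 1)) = 1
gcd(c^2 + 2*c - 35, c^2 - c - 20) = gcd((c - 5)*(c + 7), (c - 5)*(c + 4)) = c - 5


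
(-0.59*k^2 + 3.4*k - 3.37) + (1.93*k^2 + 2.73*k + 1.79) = 1.34*k^2 + 6.13*k - 1.58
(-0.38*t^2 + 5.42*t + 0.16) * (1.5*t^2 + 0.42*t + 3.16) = -0.57*t^4 + 7.9704*t^3 + 1.3156*t^2 + 17.1944*t + 0.5056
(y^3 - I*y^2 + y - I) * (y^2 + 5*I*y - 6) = y^5 + 4*I*y^4 + 10*I*y^2 - y + 6*I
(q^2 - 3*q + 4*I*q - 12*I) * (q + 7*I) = q^3 - 3*q^2 + 11*I*q^2 - 28*q - 33*I*q + 84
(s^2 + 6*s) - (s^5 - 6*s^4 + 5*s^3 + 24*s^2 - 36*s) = -s^5 + 6*s^4 - 5*s^3 - 23*s^2 + 42*s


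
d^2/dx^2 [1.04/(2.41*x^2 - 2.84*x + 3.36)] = (-12.080848*x^2 + 14.236352*x + 1.04*(4.82*x - 2.84)*(9.64*x - 5.68) - 16.843008)/(2.41*x^2 - 2.84*x + 3.36)^3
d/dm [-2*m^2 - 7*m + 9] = -4*m - 7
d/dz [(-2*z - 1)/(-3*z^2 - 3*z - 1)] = (6*z^2 + 6*z - 3*(2*z + 1)^2 + 2)/(3*z^2 + 3*z + 1)^2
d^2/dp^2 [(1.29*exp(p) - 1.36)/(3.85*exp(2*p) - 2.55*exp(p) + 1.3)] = (19.121025*exp(4*p) - 67.969825*exp(3*p) + 1.3167*exp(2*p) + 22.66015*exp(p) - 2.3283)*exp(p)/(57.066625*exp(6*p) - 113.392125*exp(5*p) + 132.911625*exp(4*p) - 93.157875*exp(3*p) + 44.87925*exp(2*p) - 12.9285*exp(p) + 2.197)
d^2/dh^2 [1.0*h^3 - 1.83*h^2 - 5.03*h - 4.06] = 6.0*h - 3.66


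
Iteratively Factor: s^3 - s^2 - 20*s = (s)*(s^2 - s - 20) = s*(s + 4)*(s - 5)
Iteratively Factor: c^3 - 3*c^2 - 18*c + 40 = (c - 5)*(c^2 + 2*c - 8) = (c - 5)*(c + 4)*(c - 2)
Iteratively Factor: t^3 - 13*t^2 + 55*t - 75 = (t - 3)*(t^2 - 10*t + 25) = (t - 5)*(t - 3)*(t - 5)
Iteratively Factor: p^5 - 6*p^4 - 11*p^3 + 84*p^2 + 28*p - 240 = (p + 2)*(p^4 - 8*p^3 + 5*p^2 + 74*p - 120) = (p - 4)*(p + 2)*(p^3 - 4*p^2 - 11*p + 30) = (p - 4)*(p + 2)*(p + 3)*(p^2 - 7*p + 10) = (p - 5)*(p - 4)*(p + 2)*(p + 3)*(p - 2)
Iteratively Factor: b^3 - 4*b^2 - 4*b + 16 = (b - 4)*(b^2 - 4) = (b - 4)*(b + 2)*(b - 2)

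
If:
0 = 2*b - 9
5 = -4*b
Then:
No Solution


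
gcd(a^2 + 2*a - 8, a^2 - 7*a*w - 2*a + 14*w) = a - 2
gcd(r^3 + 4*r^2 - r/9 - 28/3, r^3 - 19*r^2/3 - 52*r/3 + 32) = r^2 + 5*r/3 - 4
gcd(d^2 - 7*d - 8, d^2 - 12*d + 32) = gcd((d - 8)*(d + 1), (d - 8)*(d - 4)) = d - 8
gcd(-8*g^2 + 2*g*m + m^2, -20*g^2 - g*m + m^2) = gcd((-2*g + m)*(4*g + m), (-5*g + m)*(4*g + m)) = 4*g + m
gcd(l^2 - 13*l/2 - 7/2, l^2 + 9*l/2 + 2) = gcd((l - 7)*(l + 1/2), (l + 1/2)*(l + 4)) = l + 1/2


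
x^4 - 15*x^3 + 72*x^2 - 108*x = x*(x - 6)^2*(x - 3)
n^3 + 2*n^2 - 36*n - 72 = (n - 6)*(n + 2)*(n + 6)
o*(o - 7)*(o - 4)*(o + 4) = o^4 - 7*o^3 - 16*o^2 + 112*o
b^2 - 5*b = b*(b - 5)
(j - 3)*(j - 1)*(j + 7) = j^3 + 3*j^2 - 25*j + 21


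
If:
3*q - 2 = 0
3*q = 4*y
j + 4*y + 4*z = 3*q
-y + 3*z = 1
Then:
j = -2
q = 2/3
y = 1/2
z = 1/2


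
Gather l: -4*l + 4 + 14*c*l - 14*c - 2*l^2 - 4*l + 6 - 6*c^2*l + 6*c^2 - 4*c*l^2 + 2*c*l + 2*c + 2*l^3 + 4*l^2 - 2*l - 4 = 6*c^2 - 12*c + 2*l^3 + l^2*(2 - 4*c) + l*(-6*c^2 + 16*c - 10) + 6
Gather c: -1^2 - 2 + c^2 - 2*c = c^2 - 2*c - 3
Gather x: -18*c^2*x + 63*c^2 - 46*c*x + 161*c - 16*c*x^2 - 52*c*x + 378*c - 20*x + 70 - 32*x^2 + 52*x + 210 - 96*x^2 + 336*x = 63*c^2 + 539*c + x^2*(-16*c - 128) + x*(-18*c^2 - 98*c + 368) + 280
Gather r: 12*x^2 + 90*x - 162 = 12*x^2 + 90*x - 162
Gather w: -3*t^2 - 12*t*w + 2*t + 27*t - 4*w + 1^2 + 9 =-3*t^2 + 29*t + w*(-12*t - 4) + 10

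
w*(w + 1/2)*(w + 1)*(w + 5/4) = w^4 + 11*w^3/4 + 19*w^2/8 + 5*w/8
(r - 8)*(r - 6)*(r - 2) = r^3 - 16*r^2 + 76*r - 96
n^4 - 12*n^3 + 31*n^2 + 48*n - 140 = (n - 7)*(n - 5)*(n - 2)*(n + 2)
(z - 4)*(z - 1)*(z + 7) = z^3 + 2*z^2 - 31*z + 28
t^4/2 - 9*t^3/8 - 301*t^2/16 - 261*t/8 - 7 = (t/2 + 1)*(t - 8)*(t + 1/4)*(t + 7/2)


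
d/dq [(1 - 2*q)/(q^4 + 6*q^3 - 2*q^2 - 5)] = 2*(-q^4 - 6*q^3 + 2*q^2 + q*(2*q - 1)*(2*q^2 + 9*q - 2) + 5)/(q^4 + 6*q^3 - 2*q^2 - 5)^2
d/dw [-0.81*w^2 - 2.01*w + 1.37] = -1.62*w - 2.01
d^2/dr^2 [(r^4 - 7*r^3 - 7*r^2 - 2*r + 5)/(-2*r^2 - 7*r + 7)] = 2*(-4*r^6 - 42*r^5 - 105*r^4 + 743*r^3 - 1089*r^2 + 903*r + 126)/(8*r^6 + 84*r^5 + 210*r^4 - 245*r^3 - 735*r^2 + 1029*r - 343)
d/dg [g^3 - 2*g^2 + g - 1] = 3*g^2 - 4*g + 1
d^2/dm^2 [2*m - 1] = 0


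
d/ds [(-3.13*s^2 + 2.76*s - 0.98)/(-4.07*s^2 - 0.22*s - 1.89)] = (11.9218*s^2 + 3.8542*s - 5.432)/(16.5649*s^4 + 1.7908*s^3 + 15.433*s^2 + 0.8316*s + 3.5721)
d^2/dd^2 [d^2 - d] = 2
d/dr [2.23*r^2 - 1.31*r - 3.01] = 4.46*r - 1.31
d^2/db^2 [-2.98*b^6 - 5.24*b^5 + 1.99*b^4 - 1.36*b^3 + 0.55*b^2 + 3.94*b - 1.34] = -89.4*b^4 - 104.8*b^3 + 23.88*b^2 - 8.16*b + 1.1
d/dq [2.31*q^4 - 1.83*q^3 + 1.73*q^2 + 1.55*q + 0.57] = 9.24*q^3 - 5.49*q^2 + 3.46*q + 1.55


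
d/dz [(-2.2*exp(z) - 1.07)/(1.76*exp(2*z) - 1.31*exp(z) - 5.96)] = (3.872*exp(2*z) + 3.7664*exp(z) + 11.7103)*exp(z)/(3.0976*exp(4*z) - 4.6112*exp(3*z) - 19.2631*exp(2*z) + 15.6152*exp(z) + 35.5216)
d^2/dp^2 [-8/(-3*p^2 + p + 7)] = 16*(9*p^2 - 3*p - (6*p - 1)^2 - 21)/(-3*p^2 + p + 7)^3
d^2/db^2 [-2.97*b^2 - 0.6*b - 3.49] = -5.94000000000000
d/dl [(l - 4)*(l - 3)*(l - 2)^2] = 4*l^3 - 33*l^2 + 88*l - 76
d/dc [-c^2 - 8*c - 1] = -2*c - 8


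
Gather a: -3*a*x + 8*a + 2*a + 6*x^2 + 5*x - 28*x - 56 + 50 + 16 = a*(10 - 3*x) + 6*x^2 - 23*x + 10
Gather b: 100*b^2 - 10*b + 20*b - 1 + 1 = 100*b^2 + 10*b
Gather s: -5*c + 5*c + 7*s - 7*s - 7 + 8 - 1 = 0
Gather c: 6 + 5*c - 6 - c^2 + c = -c^2 + 6*c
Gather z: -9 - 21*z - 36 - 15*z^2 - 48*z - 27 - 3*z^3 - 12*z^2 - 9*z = -3*z^3 - 27*z^2 - 78*z - 72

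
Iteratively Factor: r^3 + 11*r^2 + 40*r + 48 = (r + 3)*(r^2 + 8*r + 16) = (r + 3)*(r + 4)*(r + 4)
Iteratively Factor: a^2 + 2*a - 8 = (a - 2)*(a + 4)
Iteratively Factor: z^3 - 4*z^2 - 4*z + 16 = (z + 2)*(z^2 - 6*z + 8) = (z - 4)*(z + 2)*(z - 2)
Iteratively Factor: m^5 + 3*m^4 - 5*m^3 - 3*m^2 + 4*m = (m - 1)*(m^4 + 4*m^3 - m^2 - 4*m) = (m - 1)*(m + 1)*(m^3 + 3*m^2 - 4*m) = (m - 1)*(m + 1)*(m + 4)*(m^2 - m) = m*(m - 1)*(m + 1)*(m + 4)*(m - 1)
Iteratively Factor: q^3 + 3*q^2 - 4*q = (q - 1)*(q^2 + 4*q) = (q - 1)*(q + 4)*(q)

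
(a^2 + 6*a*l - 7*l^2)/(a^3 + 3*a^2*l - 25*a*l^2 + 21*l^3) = 1/(a - 3*l)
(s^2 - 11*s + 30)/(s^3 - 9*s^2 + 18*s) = (s - 5)/(s*(s - 3))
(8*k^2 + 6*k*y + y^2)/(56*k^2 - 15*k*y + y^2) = (8*k^2 + 6*k*y + y^2)/(56*k^2 - 15*k*y + y^2)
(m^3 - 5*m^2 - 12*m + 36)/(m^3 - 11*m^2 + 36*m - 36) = (m + 3)/(m - 3)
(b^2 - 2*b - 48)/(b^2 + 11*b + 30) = (b - 8)/(b + 5)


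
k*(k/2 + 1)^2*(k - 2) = k^4/4 + k^3/2 - k^2 - 2*k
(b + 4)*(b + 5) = b^2 + 9*b + 20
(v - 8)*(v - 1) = v^2 - 9*v + 8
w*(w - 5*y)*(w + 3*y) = w^3 - 2*w^2*y - 15*w*y^2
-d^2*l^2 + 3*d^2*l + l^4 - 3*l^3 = l*(-d + l)*(d + l)*(l - 3)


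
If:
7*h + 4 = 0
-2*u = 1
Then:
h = -4/7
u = -1/2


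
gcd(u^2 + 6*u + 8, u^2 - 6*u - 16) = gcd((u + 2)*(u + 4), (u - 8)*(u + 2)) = u + 2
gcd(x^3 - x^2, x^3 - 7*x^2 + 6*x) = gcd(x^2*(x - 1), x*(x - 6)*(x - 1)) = x^2 - x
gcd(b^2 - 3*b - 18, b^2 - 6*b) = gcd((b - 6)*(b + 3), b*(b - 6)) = b - 6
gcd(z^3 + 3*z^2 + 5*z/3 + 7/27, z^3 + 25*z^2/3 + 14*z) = z + 7/3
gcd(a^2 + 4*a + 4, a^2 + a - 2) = a + 2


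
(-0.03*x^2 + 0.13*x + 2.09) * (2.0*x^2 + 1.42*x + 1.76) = -0.06*x^4 + 0.2174*x^3 + 4.3118*x^2 + 3.1966*x + 3.6784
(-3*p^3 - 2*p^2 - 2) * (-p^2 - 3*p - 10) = 3*p^5 + 11*p^4 + 36*p^3 + 22*p^2 + 6*p + 20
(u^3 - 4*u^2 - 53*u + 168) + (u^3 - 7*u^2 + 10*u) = 2*u^3 - 11*u^2 - 43*u + 168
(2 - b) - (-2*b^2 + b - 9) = 2*b^2 - 2*b + 11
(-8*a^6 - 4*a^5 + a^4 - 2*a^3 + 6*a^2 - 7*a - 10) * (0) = 0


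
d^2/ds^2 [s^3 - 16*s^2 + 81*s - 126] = 6*s - 32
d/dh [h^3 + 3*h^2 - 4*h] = 3*h^2 + 6*h - 4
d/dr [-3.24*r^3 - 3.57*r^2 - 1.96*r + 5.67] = -9.72*r^2 - 7.14*r - 1.96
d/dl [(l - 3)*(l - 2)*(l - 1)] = 3*l^2 - 12*l + 11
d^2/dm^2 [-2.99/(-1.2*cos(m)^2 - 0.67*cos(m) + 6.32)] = (-17.2224*(1 - cos(m)^2)^2 - 7.21188*cos(m)^3 - 100.658051*cos(m)^2 + 1.762904*cos(m) + 65.259142)/(1.2*cos(m)^2 + 0.67*cos(m) - 6.32)^3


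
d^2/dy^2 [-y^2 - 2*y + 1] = -2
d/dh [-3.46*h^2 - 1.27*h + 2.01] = -6.92*h - 1.27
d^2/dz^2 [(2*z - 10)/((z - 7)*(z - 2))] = 4*(z^3 - 15*z^2 + 93*z - 209)/(z^6 - 27*z^5 + 285*z^4 - 1485*z^3 + 3990*z^2 - 5292*z + 2744)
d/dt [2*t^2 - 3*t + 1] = 4*t - 3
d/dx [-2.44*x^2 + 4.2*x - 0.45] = 4.2 - 4.88*x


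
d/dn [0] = 0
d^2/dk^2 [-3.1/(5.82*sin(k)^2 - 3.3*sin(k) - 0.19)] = (-420.01776*sin(k)^4 + 178.6158*sin(k)^3 + 582.55572*sin(k)^2 - 355.2879*sin(k) + 74.37396)/(-5.82*sin(k)^2 + 3.3*sin(k) + 0.19)^3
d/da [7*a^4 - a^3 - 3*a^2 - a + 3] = 28*a^3 - 3*a^2 - 6*a - 1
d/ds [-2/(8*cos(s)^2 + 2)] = -4*sin(2*s)/(2*cos(2*s) + 3)^2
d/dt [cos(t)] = -sin(t)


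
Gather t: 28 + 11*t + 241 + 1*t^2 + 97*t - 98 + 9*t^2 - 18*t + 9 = 10*t^2 + 90*t + 180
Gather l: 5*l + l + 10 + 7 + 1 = 6*l + 18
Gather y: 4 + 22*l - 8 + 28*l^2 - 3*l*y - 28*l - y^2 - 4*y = 28*l^2 - 6*l - y^2 + y*(-3*l - 4) - 4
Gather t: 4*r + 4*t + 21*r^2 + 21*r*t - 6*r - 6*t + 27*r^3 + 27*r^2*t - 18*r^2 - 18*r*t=27*r^3 + 3*r^2 - 2*r + t*(27*r^2 + 3*r - 2)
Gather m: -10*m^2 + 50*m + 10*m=-10*m^2 + 60*m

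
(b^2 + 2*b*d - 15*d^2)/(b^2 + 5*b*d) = (b - 3*d)/b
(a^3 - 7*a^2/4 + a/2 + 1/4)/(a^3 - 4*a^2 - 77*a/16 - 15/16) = 4*(a^2 - 2*a + 1)/(4*a^2 - 17*a - 15)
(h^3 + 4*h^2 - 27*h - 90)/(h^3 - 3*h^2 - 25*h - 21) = (h^2 + h - 30)/(h^2 - 6*h - 7)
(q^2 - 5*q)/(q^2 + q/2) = 2*(q - 5)/(2*q + 1)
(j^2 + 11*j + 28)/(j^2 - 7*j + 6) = (j^2 + 11*j + 28)/(j^2 - 7*j + 6)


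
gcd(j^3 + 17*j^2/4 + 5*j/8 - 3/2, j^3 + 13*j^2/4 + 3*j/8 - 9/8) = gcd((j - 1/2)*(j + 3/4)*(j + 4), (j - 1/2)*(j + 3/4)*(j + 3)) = j^2 + j/4 - 3/8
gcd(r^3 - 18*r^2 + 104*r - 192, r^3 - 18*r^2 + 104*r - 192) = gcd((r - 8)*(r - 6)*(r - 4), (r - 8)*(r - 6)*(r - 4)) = r^3 - 18*r^2 + 104*r - 192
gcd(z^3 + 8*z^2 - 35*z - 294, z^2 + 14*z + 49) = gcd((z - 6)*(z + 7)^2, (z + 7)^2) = z^2 + 14*z + 49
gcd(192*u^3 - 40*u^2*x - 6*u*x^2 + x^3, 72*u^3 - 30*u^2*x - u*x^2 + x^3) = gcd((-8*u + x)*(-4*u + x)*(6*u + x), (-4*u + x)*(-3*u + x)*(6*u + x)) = -24*u^2 + 2*u*x + x^2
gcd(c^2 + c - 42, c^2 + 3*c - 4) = 1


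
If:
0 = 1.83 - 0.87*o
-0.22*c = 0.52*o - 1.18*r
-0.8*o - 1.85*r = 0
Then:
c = -9.85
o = 2.10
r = -0.91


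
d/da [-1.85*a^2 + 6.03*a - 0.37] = 6.03 - 3.7*a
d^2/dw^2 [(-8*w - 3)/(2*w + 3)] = 72/(2*w + 3)^3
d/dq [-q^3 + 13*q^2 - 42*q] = -3*q^2 + 26*q - 42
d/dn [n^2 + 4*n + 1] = 2*n + 4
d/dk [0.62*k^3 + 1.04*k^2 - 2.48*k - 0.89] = 1.86*k^2 + 2.08*k - 2.48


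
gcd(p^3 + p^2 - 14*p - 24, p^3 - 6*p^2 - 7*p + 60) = p^2 - p - 12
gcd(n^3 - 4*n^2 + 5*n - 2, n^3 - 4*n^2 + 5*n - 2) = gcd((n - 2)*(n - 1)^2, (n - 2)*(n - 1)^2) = n^3 - 4*n^2 + 5*n - 2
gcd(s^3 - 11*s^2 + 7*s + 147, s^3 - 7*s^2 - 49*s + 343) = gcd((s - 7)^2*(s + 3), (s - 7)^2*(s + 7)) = s^2 - 14*s + 49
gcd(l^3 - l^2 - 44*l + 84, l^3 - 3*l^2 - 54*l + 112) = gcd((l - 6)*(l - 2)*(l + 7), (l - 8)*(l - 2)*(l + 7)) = l^2 + 5*l - 14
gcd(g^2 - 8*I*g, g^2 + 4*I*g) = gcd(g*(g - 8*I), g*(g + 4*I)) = g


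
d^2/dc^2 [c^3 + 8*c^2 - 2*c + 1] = 6*c + 16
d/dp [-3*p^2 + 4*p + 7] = 4 - 6*p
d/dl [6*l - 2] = 6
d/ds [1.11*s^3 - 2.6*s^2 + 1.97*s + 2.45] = 3.33*s^2 - 5.2*s + 1.97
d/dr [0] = 0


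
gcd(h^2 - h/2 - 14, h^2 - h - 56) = 1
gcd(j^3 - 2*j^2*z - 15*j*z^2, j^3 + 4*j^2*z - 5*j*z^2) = j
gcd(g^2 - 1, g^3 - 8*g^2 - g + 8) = g^2 - 1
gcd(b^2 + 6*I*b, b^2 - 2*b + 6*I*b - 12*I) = b + 6*I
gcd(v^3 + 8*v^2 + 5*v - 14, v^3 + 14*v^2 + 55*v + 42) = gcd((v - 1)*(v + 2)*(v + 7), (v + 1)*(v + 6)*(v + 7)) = v + 7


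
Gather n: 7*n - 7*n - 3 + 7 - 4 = 0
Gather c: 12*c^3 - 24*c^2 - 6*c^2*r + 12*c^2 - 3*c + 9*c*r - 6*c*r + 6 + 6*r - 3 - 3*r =12*c^3 + c^2*(-6*r - 12) + c*(3*r - 3) + 3*r + 3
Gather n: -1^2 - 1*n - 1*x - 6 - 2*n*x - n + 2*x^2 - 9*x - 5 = n*(-2*x - 2) + 2*x^2 - 10*x - 12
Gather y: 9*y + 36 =9*y + 36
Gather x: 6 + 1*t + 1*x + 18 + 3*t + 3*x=4*t + 4*x + 24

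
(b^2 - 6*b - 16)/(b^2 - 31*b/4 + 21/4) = 4*(b^2 - 6*b - 16)/(4*b^2 - 31*b + 21)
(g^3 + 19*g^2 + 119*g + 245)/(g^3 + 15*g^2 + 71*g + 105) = (g + 7)/(g + 3)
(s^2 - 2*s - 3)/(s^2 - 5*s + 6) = (s + 1)/(s - 2)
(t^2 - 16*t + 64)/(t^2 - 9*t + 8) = (t - 8)/(t - 1)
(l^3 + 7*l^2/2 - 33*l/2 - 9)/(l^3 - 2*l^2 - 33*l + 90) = (l + 1/2)/(l - 5)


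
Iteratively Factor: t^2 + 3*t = (t)*(t + 3)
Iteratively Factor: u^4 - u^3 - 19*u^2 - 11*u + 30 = (u - 1)*(u^3 - 19*u - 30) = (u - 5)*(u - 1)*(u^2 + 5*u + 6) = (u - 5)*(u - 1)*(u + 3)*(u + 2)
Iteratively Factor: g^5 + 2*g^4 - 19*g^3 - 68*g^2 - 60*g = (g + 2)*(g^4 - 19*g^2 - 30*g) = (g - 5)*(g + 2)*(g^3 + 5*g^2 + 6*g) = g*(g - 5)*(g + 2)*(g^2 + 5*g + 6) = g*(g - 5)*(g + 2)*(g + 3)*(g + 2)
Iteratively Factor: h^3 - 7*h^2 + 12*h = (h - 3)*(h^2 - 4*h) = h*(h - 3)*(h - 4)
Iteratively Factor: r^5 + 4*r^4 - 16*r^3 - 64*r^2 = (r)*(r^4 + 4*r^3 - 16*r^2 - 64*r) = r*(r - 4)*(r^3 + 8*r^2 + 16*r) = r*(r - 4)*(r + 4)*(r^2 + 4*r) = r*(r - 4)*(r + 4)^2*(r)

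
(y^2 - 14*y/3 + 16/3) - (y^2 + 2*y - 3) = 25/3 - 20*y/3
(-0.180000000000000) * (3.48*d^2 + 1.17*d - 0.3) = -0.6264*d^2 - 0.2106*d + 0.054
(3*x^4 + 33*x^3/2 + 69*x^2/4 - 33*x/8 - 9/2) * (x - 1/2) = 3*x^5 + 15*x^4 + 9*x^3 - 51*x^2/4 - 39*x/16 + 9/4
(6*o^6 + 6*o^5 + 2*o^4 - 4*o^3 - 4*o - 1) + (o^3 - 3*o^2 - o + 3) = 6*o^6 + 6*o^5 + 2*o^4 - 3*o^3 - 3*o^2 - 5*o + 2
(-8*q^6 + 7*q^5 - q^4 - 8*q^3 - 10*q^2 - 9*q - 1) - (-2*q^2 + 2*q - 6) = -8*q^6 + 7*q^5 - q^4 - 8*q^3 - 8*q^2 - 11*q + 5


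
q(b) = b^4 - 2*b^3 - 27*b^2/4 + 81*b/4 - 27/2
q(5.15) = 342.02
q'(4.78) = 255.49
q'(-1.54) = 12.20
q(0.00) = -13.50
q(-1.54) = -47.76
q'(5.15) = 337.95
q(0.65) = -3.56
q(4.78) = 232.69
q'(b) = 4*b^3 - 6*b^2 - 27*b/2 + 81/4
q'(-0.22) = 22.89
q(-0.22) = -18.26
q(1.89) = -0.08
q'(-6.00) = -978.75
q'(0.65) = 10.04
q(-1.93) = -49.47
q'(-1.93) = -4.80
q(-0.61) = -27.77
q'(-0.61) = 25.34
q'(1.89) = 0.31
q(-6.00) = 1350.00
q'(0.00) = 20.25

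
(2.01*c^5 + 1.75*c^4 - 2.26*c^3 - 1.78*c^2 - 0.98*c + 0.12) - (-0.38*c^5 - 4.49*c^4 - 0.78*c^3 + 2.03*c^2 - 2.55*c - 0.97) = 2.39*c^5 + 6.24*c^4 - 1.48*c^3 - 3.81*c^2 + 1.57*c + 1.09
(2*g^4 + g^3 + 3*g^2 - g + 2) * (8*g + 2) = 16*g^5 + 12*g^4 + 26*g^3 - 2*g^2 + 14*g + 4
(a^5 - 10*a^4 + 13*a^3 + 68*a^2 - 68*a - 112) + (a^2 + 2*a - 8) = a^5 - 10*a^4 + 13*a^3 + 69*a^2 - 66*a - 120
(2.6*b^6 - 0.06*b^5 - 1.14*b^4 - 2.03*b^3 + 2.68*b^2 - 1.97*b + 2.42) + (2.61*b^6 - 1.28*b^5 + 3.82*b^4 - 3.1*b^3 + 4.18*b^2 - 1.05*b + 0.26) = 5.21*b^6 - 1.34*b^5 + 2.68*b^4 - 5.13*b^3 + 6.86*b^2 - 3.02*b + 2.68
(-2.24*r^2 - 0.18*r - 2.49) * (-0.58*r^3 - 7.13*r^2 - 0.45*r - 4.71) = 1.2992*r^5 + 16.0756*r^4 + 3.7356*r^3 + 28.3851*r^2 + 1.9683*r + 11.7279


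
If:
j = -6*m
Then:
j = -6*m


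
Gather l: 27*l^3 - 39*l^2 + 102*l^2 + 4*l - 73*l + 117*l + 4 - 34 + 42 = 27*l^3 + 63*l^2 + 48*l + 12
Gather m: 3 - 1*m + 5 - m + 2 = 10 - 2*m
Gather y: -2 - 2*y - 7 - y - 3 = -3*y - 12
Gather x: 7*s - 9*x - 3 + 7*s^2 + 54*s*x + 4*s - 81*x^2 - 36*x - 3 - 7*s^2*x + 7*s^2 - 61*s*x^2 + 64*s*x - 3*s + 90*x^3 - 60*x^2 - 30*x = 14*s^2 + 8*s + 90*x^3 + x^2*(-61*s - 141) + x*(-7*s^2 + 118*s - 75) - 6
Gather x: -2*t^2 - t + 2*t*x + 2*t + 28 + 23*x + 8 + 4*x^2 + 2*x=-2*t^2 + t + 4*x^2 + x*(2*t + 25) + 36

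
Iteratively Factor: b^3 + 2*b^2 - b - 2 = (b + 1)*(b^2 + b - 2) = (b + 1)*(b + 2)*(b - 1)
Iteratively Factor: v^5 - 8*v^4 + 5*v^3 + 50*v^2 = (v)*(v^4 - 8*v^3 + 5*v^2 + 50*v) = v*(v - 5)*(v^3 - 3*v^2 - 10*v) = v^2*(v - 5)*(v^2 - 3*v - 10) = v^2*(v - 5)*(v + 2)*(v - 5)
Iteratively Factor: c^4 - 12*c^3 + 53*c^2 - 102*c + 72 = (c - 2)*(c^3 - 10*c^2 + 33*c - 36) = (c - 3)*(c - 2)*(c^2 - 7*c + 12) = (c - 4)*(c - 3)*(c - 2)*(c - 3)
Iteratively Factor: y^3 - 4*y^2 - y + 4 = (y - 1)*(y^2 - 3*y - 4) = (y - 1)*(y + 1)*(y - 4)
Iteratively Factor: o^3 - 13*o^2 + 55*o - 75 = (o - 5)*(o^2 - 8*o + 15) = (o - 5)^2*(o - 3)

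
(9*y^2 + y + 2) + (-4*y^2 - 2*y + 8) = 5*y^2 - y + 10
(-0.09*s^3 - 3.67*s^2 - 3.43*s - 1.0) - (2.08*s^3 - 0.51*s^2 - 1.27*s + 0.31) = -2.17*s^3 - 3.16*s^2 - 2.16*s - 1.31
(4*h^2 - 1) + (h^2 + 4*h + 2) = 5*h^2 + 4*h + 1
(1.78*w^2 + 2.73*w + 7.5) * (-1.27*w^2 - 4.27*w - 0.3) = -2.2606*w^4 - 11.0677*w^3 - 21.7161*w^2 - 32.844*w - 2.25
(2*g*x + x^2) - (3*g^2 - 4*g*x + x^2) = -3*g^2 + 6*g*x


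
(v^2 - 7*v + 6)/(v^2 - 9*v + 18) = (v - 1)/(v - 3)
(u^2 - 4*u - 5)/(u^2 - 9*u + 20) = (u + 1)/(u - 4)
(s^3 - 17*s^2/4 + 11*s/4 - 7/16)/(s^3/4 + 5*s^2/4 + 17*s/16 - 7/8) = (8*s^2 - 30*s + 7)/(2*s^2 + 11*s + 14)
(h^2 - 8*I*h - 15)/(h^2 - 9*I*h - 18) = (h - 5*I)/(h - 6*I)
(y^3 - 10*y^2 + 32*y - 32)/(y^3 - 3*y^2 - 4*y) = (y^2 - 6*y + 8)/(y*(y + 1))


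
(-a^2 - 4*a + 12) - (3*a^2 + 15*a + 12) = -4*a^2 - 19*a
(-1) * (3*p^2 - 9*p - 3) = -3*p^2 + 9*p + 3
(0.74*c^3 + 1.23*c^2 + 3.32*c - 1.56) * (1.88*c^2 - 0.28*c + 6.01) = 1.3912*c^5 + 2.1052*c^4 + 10.3446*c^3 + 3.5299*c^2 + 20.39*c - 9.3756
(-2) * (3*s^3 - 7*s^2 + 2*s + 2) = -6*s^3 + 14*s^2 - 4*s - 4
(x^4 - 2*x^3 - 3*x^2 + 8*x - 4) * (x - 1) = x^5 - 3*x^4 - x^3 + 11*x^2 - 12*x + 4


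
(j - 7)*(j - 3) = j^2 - 10*j + 21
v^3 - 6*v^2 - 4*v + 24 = (v - 6)*(v - 2)*(v + 2)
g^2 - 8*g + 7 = (g - 7)*(g - 1)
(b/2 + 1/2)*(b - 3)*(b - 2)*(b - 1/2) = b^4/2 - 9*b^3/4 + 3*b^2/2 + 11*b/4 - 3/2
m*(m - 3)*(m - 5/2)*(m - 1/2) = m^4 - 6*m^3 + 41*m^2/4 - 15*m/4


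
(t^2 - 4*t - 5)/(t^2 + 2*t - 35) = (t + 1)/(t + 7)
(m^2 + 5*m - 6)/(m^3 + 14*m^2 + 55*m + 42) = (m - 1)/(m^2 + 8*m + 7)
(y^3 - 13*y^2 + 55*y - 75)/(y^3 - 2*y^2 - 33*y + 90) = (y - 5)/(y + 6)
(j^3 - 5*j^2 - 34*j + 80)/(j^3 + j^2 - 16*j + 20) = (j - 8)/(j - 2)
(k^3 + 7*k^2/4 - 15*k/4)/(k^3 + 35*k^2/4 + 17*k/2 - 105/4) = k/(k + 7)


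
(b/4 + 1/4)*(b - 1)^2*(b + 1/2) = b^4/4 - b^3/8 - 3*b^2/8 + b/8 + 1/8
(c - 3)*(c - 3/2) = c^2 - 9*c/2 + 9/2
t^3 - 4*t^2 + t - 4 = (t - 4)*(t - I)*(t + I)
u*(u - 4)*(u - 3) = u^3 - 7*u^2 + 12*u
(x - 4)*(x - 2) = x^2 - 6*x + 8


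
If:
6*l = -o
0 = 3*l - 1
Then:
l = 1/3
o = -2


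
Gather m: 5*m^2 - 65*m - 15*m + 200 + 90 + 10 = 5*m^2 - 80*m + 300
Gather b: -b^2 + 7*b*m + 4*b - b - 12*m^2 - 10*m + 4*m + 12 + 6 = -b^2 + b*(7*m + 3) - 12*m^2 - 6*m + 18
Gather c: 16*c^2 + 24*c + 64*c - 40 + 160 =16*c^2 + 88*c + 120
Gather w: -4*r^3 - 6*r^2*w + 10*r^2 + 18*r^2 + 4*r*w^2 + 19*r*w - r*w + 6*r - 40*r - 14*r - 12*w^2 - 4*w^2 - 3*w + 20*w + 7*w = -4*r^3 + 28*r^2 - 48*r + w^2*(4*r - 16) + w*(-6*r^2 + 18*r + 24)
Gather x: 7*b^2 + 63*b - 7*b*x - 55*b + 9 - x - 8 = 7*b^2 + 8*b + x*(-7*b - 1) + 1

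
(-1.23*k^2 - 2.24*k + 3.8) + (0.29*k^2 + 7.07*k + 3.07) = -0.94*k^2 + 4.83*k + 6.87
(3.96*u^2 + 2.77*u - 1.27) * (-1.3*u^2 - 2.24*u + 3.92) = -5.148*u^4 - 12.4714*u^3 + 10.9694*u^2 + 13.7032*u - 4.9784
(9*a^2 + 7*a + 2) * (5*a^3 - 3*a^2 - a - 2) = 45*a^5 + 8*a^4 - 20*a^3 - 31*a^2 - 16*a - 4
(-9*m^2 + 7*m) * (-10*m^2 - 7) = 90*m^4 - 70*m^3 + 63*m^2 - 49*m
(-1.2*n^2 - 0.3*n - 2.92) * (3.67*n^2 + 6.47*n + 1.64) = -4.404*n^4 - 8.865*n^3 - 14.6254*n^2 - 19.3844*n - 4.7888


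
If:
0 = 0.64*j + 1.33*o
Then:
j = -2.078125*o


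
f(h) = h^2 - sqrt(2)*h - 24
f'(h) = 2*h - sqrt(2)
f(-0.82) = -22.17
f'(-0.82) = -3.05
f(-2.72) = -12.75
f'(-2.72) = -6.85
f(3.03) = -19.10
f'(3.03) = 4.65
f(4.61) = -9.27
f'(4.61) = 7.81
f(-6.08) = 21.56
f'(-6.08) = -13.57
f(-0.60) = -22.79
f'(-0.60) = -2.61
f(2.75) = -20.33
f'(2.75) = 4.09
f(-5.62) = 15.53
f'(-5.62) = -12.65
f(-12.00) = 136.97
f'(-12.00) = -25.41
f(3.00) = -19.24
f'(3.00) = 4.59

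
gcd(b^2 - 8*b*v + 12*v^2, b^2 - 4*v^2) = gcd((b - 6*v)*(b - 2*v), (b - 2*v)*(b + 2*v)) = -b + 2*v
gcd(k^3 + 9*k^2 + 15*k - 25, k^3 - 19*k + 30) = k + 5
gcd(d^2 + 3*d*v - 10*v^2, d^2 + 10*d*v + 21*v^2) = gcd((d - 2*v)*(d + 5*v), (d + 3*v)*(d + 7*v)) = 1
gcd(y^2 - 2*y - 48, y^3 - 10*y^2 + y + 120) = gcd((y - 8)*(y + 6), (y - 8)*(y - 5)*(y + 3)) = y - 8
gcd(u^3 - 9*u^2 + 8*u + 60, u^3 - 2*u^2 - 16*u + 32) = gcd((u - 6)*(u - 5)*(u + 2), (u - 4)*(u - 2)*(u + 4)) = 1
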